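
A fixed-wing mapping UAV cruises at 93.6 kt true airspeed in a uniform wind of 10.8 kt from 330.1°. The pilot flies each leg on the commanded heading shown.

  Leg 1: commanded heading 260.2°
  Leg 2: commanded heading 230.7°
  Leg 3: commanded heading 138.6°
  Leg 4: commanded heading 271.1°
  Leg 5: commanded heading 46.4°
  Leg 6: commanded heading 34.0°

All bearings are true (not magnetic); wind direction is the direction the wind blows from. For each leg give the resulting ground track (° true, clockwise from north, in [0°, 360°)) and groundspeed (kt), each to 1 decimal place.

Leg 1: heading 260.2°; drift -6.4° → track 253.8°, groundspeed 90.5 kt
Leg 2: heading 230.7°; drift -6.4° → track 224.3°, groundspeed 96.0 kt
Leg 3: heading 138.6°; drift +1.2° → track 139.8°, groundspeed 104.2 kt
Leg 4: heading 271.1°; drift -6.0° → track 265.1°, groundspeed 88.5 kt
Leg 5: heading 46.4°; drift +6.6° → track 53.0°, groundspeed 91.6 kt
Leg 6: heading 34.0°; drift +6.2° → track 40.2°, groundspeed 89.4 kt

Leg 1: track=253.8°, groundspeed=90.5 kt
Leg 2: track=224.3°, groundspeed=96.0 kt
Leg 3: track=139.8°, groundspeed=104.2 kt
Leg 4: track=265.1°, groundspeed=88.5 kt
Leg 5: track=53.0°, groundspeed=91.6 kt
Leg 6: track=40.2°, groundspeed=89.4 kt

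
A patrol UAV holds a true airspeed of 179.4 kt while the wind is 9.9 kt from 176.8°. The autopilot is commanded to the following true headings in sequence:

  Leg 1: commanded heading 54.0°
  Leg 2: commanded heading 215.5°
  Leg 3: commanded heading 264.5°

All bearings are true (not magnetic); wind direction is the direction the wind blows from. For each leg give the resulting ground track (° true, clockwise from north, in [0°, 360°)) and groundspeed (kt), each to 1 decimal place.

Leg 1: heading 54.0°; drift -2.6° → track 51.4°, groundspeed 185.0 kt
Leg 2: heading 215.5°; drift +2.1° → track 217.6°, groundspeed 171.8 kt
Leg 3: heading 264.5°; drift +3.2° → track 267.7°, groundspeed 179.3 kt

Leg 1: track=51.4°, groundspeed=185.0 kt
Leg 2: track=217.6°, groundspeed=171.8 kt
Leg 3: track=267.7°, groundspeed=179.3 kt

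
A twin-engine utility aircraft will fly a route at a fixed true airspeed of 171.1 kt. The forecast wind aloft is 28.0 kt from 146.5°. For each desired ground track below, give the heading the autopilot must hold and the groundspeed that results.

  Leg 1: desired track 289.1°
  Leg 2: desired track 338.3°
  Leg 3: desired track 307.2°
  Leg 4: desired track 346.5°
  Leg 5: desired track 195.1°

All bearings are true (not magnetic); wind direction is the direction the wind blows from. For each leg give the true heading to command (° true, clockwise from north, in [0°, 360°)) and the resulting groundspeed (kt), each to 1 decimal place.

Leg 1: desired track 289.1°; wind correction -5.7° → command heading 283.4°, groundspeed 192.5 kt
Leg 2: desired track 338.3°; wind correction +1.9° → command heading 340.2°, groundspeed 198.4 kt
Leg 3: desired track 307.2°; wind correction -3.1° → command heading 304.1°, groundspeed 197.3 kt
Leg 4: desired track 346.5°; wind correction +3.2° → command heading 349.7°, groundspeed 197.1 kt
Leg 5: desired track 195.1°; wind correction -7.1° → command heading 188.0°, groundspeed 151.3 kt

Leg 1: heading=283.4°, groundspeed=192.5 kt
Leg 2: heading=340.2°, groundspeed=198.4 kt
Leg 3: heading=304.1°, groundspeed=197.3 kt
Leg 4: heading=349.7°, groundspeed=197.1 kt
Leg 5: heading=188.0°, groundspeed=151.3 kt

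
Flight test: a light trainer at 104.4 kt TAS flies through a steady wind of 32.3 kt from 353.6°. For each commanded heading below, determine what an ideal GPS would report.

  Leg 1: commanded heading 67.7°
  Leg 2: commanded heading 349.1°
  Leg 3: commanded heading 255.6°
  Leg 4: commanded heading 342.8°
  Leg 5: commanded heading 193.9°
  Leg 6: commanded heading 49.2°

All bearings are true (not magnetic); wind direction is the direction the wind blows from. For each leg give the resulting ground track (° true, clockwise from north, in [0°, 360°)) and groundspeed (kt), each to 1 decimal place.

Leg 1: heading 67.7°; drift +18.0° → track 85.7°, groundspeed 100.5 kt
Leg 2: heading 349.1°; drift -2.0° → track 347.1°, groundspeed 72.2 kt
Leg 3: heading 255.6°; drift -16.4° → track 239.2°, groundspeed 113.5 kt
Leg 4: heading 342.8°; drift -4.8° → track 338.0°, groundspeed 72.9 kt
Leg 5: heading 193.9°; drift -4.8° → track 189.1°, groundspeed 135.2 kt
Leg 6: heading 49.2°; drift +17.2° → track 66.4°, groundspeed 90.2 kt

Leg 1: track=85.7°, groundspeed=100.5 kt
Leg 2: track=347.1°, groundspeed=72.2 kt
Leg 3: track=239.2°, groundspeed=113.5 kt
Leg 4: track=338.0°, groundspeed=72.9 kt
Leg 5: track=189.1°, groundspeed=135.2 kt
Leg 6: track=66.4°, groundspeed=90.2 kt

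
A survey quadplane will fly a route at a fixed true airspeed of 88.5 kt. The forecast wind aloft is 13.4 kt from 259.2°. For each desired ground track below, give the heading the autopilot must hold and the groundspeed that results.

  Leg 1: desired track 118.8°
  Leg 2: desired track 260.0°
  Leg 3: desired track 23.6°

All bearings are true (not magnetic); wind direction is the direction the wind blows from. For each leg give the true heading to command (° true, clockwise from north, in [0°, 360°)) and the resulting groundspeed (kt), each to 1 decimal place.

Leg 1: heading=124.3°, groundspeed=98.4 kt
Leg 2: heading=259.9°, groundspeed=75.1 kt
Leg 3: heading=16.4°, groundspeed=95.4 kt

Leg 1: desired track 118.8°; wind correction +5.5° → command heading 124.3°, groundspeed 98.4 kt
Leg 2: desired track 260.0°; wind correction -0.1° → command heading 259.9°, groundspeed 75.1 kt
Leg 3: desired track 23.6°; wind correction -7.2° → command heading 16.4°, groundspeed 95.4 kt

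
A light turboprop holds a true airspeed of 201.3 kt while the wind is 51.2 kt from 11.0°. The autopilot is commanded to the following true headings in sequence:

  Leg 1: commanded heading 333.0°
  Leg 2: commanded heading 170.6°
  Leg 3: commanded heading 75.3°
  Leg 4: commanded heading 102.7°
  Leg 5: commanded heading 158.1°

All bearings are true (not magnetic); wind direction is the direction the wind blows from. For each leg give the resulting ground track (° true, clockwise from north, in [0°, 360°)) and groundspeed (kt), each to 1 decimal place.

Leg 1: track=321.9°, groundspeed=164.0 kt
Leg 2: track=174.7°, groundspeed=249.9 kt
Leg 3: track=89.7°, groundspeed=184.9 kt
Leg 4: track=116.9°, groundspeed=209.2 kt
Leg 5: track=164.6°, groundspeed=245.9 kt

Leg 1: heading 333.0°; drift -11.1° → track 321.9°, groundspeed 164.0 kt
Leg 2: heading 170.6°; drift +4.1° → track 174.7°, groundspeed 249.9 kt
Leg 3: heading 75.3°; drift +14.4° → track 89.7°, groundspeed 184.9 kt
Leg 4: heading 102.7°; drift +14.2° → track 116.9°, groundspeed 209.2 kt
Leg 5: heading 158.1°; drift +6.5° → track 164.6°, groundspeed 245.9 kt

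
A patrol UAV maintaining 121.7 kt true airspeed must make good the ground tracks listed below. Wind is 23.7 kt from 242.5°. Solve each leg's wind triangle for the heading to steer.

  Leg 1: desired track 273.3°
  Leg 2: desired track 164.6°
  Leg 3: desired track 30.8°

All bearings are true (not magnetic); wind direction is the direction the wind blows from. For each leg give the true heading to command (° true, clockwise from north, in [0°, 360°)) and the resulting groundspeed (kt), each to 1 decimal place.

Leg 1: desired track 273.3°; wind correction -5.7° → command heading 267.6°, groundspeed 100.7 kt
Leg 2: desired track 164.6°; wind correction +11.0° → command heading 175.6°, groundspeed 114.5 kt
Leg 3: desired track 30.8°; wind correction -5.9° → command heading 24.9°, groundspeed 141.2 kt

Leg 1: heading=267.6°, groundspeed=100.7 kt
Leg 2: heading=175.6°, groundspeed=114.5 kt
Leg 3: heading=24.9°, groundspeed=141.2 kt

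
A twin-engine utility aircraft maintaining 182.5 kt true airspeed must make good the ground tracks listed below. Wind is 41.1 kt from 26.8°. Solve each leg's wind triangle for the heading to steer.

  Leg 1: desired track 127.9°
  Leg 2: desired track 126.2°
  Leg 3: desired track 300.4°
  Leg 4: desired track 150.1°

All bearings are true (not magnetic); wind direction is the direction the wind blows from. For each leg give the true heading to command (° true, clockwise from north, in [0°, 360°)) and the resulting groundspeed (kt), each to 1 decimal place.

Leg 1: desired track 127.9°; wind correction -12.8° → command heading 115.1°, groundspeed 185.9 kt
Leg 2: desired track 126.2°; wind correction -12.8° → command heading 113.4°, groundspeed 184.7 kt
Leg 3: desired track 300.4°; wind correction +13.0° → command heading 313.4°, groundspeed 175.2 kt
Leg 4: desired track 150.1°; wind correction -10.8° → command heading 139.3°, groundspeed 201.8 kt

Leg 1: heading=115.1°, groundspeed=185.9 kt
Leg 2: heading=113.4°, groundspeed=184.7 kt
Leg 3: heading=313.4°, groundspeed=175.2 kt
Leg 4: heading=139.3°, groundspeed=201.8 kt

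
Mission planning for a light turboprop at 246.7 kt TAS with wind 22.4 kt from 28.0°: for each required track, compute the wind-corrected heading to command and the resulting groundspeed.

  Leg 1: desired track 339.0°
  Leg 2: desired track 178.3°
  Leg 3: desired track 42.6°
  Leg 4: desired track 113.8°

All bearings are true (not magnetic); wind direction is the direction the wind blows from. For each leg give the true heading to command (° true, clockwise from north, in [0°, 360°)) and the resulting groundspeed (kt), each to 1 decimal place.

Leg 1: desired track 339.0°; wind correction +3.9° → command heading 342.9°, groundspeed 231.4 kt
Leg 2: desired track 178.3°; wind correction -2.6° → command heading 175.7°, groundspeed 265.9 kt
Leg 3: desired track 42.6°; wind correction -1.3° → command heading 41.3°, groundspeed 225.0 kt
Leg 4: desired track 113.8°; wind correction -5.2° → command heading 108.6°, groundspeed 244.0 kt

Leg 1: heading=342.9°, groundspeed=231.4 kt
Leg 2: heading=175.7°, groundspeed=265.9 kt
Leg 3: heading=41.3°, groundspeed=225.0 kt
Leg 4: heading=108.6°, groundspeed=244.0 kt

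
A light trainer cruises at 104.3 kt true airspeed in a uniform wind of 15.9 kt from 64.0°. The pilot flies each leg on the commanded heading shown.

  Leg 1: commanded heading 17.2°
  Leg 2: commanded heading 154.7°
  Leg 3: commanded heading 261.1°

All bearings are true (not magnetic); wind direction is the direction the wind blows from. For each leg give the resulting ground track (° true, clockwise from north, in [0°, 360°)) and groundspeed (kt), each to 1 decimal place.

Leg 1: heading 17.2°; drift -7.1° → track 10.1°, groundspeed 94.1 kt
Leg 2: heading 154.7°; drift +8.7° → track 163.4°, groundspeed 105.7 kt
Leg 3: heading 261.1°; drift -2.2° → track 258.9°, groundspeed 119.6 kt

Leg 1: track=10.1°, groundspeed=94.1 kt
Leg 2: track=163.4°, groundspeed=105.7 kt
Leg 3: track=258.9°, groundspeed=119.6 kt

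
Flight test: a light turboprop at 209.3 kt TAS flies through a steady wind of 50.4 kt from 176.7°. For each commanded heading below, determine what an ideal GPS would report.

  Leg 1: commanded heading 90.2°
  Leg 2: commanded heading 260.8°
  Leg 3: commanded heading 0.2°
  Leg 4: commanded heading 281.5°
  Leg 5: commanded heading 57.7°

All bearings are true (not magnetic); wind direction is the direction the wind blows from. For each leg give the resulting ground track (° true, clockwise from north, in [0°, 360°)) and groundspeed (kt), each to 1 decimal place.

Leg 1: heading 90.2°; drift -13.7° → track 76.5°, groundspeed 212.3 kt
Leg 2: heading 260.8°; drift +13.8° → track 274.6°, groundspeed 210.2 kt
Leg 3: heading 0.2°; drift -0.7° → track 359.5°, groundspeed 259.6 kt
Leg 4: heading 281.5°; drift +12.4° → track 293.9°, groundspeed 227.5 kt
Leg 5: heading 57.7°; drift -10.7° → track 47.0°, groundspeed 237.9 kt

Leg 1: track=76.5°, groundspeed=212.3 kt
Leg 2: track=274.6°, groundspeed=210.2 kt
Leg 3: track=359.5°, groundspeed=259.6 kt
Leg 4: track=293.9°, groundspeed=227.5 kt
Leg 5: track=47.0°, groundspeed=237.9 kt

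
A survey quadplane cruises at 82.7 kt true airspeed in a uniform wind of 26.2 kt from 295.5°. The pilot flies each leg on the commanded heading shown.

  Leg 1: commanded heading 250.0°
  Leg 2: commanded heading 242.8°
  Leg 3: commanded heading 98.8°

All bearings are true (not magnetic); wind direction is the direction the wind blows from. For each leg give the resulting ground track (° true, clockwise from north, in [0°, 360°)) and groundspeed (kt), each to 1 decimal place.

Leg 1: heading 250.0°; drift -16.2° → track 233.8°, groundspeed 67.0 kt
Leg 2: heading 242.8°; drift -17.3° → track 225.5°, groundspeed 70.0 kt
Leg 3: heading 98.8°; drift +4.0° → track 102.8°, groundspeed 108.1 kt

Leg 1: track=233.8°, groundspeed=67.0 kt
Leg 2: track=225.5°, groundspeed=70.0 kt
Leg 3: track=102.8°, groundspeed=108.1 kt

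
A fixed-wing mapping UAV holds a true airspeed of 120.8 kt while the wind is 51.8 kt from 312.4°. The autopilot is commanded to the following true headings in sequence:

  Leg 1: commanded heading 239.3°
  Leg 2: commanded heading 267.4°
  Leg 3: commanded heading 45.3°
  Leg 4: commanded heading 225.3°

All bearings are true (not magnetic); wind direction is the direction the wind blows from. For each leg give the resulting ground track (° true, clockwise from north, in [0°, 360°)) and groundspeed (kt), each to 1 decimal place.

Leg 1: track=214.2°, groundspeed=116.8 kt
Leg 2: track=243.9°, groundspeed=91.8 kt
Leg 3: track=68.0°, groundspeed=133.8 kt
Leg 4: track=201.7°, groundspeed=129.0 kt

Leg 1: heading 239.3°; drift -25.1° → track 214.2°, groundspeed 116.8 kt
Leg 2: heading 267.4°; drift -23.5° → track 243.9°, groundspeed 91.8 kt
Leg 3: heading 45.3°; drift +22.7° → track 68.0°, groundspeed 133.8 kt
Leg 4: heading 225.3°; drift -23.6° → track 201.7°, groundspeed 129.0 kt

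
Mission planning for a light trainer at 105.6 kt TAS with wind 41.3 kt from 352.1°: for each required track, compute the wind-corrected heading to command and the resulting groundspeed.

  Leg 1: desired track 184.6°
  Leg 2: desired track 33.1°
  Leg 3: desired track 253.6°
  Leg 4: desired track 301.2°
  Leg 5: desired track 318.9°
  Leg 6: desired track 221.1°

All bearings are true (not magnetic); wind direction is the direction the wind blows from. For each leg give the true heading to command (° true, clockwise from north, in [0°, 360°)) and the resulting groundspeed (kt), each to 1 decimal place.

Leg 1: heading=189.5°, groundspeed=145.5 kt
Leg 2: heading=18.2°, groundspeed=70.9 kt
Leg 3: heading=276.4°, groundspeed=103.5 kt
Leg 4: heading=318.9°, groundspeed=74.6 kt
Leg 5: heading=331.3°, groundspeed=68.6 kt
Leg 6: heading=238.3°, groundspeed=128.0 kt

Leg 1: desired track 184.6°; wind correction +4.9° → command heading 189.5°, groundspeed 145.5 kt
Leg 2: desired track 33.1°; wind correction -14.9° → command heading 18.2°, groundspeed 70.9 kt
Leg 3: desired track 253.6°; wind correction +22.8° → command heading 276.4°, groundspeed 103.5 kt
Leg 4: desired track 301.2°; wind correction +17.7° → command heading 318.9°, groundspeed 74.6 kt
Leg 5: desired track 318.9°; wind correction +12.4° → command heading 331.3°, groundspeed 68.6 kt
Leg 6: desired track 221.1°; wind correction +17.2° → command heading 238.3°, groundspeed 128.0 kt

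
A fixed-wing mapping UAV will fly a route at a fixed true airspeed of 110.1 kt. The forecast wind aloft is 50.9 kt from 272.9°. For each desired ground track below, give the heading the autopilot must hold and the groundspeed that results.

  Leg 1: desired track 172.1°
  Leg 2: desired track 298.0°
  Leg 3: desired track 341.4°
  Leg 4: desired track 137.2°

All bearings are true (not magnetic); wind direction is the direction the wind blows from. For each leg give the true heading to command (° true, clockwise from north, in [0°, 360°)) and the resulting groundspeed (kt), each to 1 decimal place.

Leg 1: desired track 172.1°; wind correction +27.0° → command heading 199.1°, groundspeed 107.6 kt
Leg 2: desired track 298.0°; wind correction -11.3° → command heading 286.7°, groundspeed 61.9 kt
Leg 3: desired track 341.4°; wind correction -25.5° → command heading 315.9°, groundspeed 80.7 kt
Leg 4: desired track 137.2°; wind correction +18.8° → command heading 156.0°, groundspeed 140.6 kt

Leg 1: heading=199.1°, groundspeed=107.6 kt
Leg 2: heading=286.7°, groundspeed=61.9 kt
Leg 3: heading=315.9°, groundspeed=80.7 kt
Leg 4: heading=156.0°, groundspeed=140.6 kt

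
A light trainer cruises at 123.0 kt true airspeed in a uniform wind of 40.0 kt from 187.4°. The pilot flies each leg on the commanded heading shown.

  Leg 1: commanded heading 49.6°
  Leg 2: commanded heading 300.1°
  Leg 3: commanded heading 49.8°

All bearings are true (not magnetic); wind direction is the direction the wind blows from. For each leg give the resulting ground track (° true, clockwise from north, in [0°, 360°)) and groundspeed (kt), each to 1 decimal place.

Leg 1: heading 49.6°; drift -10.0° → track 39.6°, groundspeed 155.0 kt
Leg 2: heading 300.1°; drift +14.9° → track 315.0°, groundspeed 143.3 kt
Leg 3: heading 49.8°; drift -10.0° → track 39.8°, groundspeed 154.9 kt

Leg 1: track=39.6°, groundspeed=155.0 kt
Leg 2: track=315.0°, groundspeed=143.3 kt
Leg 3: track=39.8°, groundspeed=154.9 kt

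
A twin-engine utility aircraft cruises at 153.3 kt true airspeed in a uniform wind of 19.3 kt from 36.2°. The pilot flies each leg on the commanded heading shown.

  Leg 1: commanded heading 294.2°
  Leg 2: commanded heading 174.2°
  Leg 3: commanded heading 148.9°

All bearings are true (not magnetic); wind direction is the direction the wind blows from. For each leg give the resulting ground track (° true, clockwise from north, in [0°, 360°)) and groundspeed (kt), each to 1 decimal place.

Leg 1: heading 294.2°; drift -6.8° → track 287.4°, groundspeed 158.4 kt
Leg 2: heading 174.2°; drift +4.4° → track 178.6°, groundspeed 168.1 kt
Leg 3: heading 148.9°; drift +6.3° → track 155.2°, groundspeed 161.7 kt

Leg 1: track=287.4°, groundspeed=158.4 kt
Leg 2: track=178.6°, groundspeed=168.1 kt
Leg 3: track=155.2°, groundspeed=161.7 kt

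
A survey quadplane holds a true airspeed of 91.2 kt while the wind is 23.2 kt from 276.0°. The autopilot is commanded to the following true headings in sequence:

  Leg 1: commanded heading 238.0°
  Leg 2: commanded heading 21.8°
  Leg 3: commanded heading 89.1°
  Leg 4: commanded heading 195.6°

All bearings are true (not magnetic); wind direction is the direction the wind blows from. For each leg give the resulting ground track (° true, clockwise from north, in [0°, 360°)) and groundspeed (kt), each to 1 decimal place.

Leg 1: heading 238.0°; drift -11.1° → track 226.9°, groundspeed 74.3 kt
Leg 2: heading 21.8°; drift +12.9° → track 34.7°, groundspeed 100.0 kt
Leg 3: heading 89.1°; drift +1.4° → track 90.5°, groundspeed 114.3 kt
Leg 4: heading 195.6°; drift -14.7° → track 180.9°, groundspeed 90.3 kt

Leg 1: track=226.9°, groundspeed=74.3 kt
Leg 2: track=34.7°, groundspeed=100.0 kt
Leg 3: track=90.5°, groundspeed=114.3 kt
Leg 4: track=180.9°, groundspeed=90.3 kt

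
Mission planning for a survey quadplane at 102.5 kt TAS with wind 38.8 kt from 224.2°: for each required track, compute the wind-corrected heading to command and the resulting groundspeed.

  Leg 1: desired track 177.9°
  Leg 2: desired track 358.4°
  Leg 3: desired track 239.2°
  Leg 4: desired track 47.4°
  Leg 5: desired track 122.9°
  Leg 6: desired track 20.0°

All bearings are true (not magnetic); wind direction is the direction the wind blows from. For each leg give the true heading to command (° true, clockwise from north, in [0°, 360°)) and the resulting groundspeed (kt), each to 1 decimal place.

Leg 1: desired track 177.9°; wind correction +15.9° → command heading 193.8°, groundspeed 71.8 kt
Leg 2: desired track 358.4°; wind correction -15.7° → command heading 342.7°, groundspeed 125.7 kt
Leg 3: desired track 239.2°; wind correction -5.6° → command heading 233.6°, groundspeed 64.5 kt
Leg 4: desired track 47.4°; wind correction +1.2° → command heading 48.6°, groundspeed 141.2 kt
Leg 5: desired track 122.9°; wind correction +21.8° → command heading 144.7°, groundspeed 102.8 kt
Leg 6: desired track 20.0°; wind correction -8.9° → command heading 11.1°, groundspeed 136.6 kt

Leg 1: heading=193.8°, groundspeed=71.8 kt
Leg 2: heading=342.7°, groundspeed=125.7 kt
Leg 3: heading=233.6°, groundspeed=64.5 kt
Leg 4: heading=48.6°, groundspeed=141.2 kt
Leg 5: heading=144.7°, groundspeed=102.8 kt
Leg 6: heading=11.1°, groundspeed=136.6 kt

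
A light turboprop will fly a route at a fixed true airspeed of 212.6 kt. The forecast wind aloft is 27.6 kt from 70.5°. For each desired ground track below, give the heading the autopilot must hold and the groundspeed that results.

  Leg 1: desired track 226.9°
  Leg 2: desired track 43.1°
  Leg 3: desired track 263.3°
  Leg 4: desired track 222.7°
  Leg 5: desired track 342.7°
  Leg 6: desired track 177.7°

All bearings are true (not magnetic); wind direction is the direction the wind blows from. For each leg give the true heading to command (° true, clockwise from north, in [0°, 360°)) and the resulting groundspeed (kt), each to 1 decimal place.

Leg 1: heading=223.9°, groundspeed=237.6 kt
Leg 2: heading=46.5°, groundspeed=187.7 kt
Leg 3: heading=264.9°, groundspeed=239.4 kt
Leg 4: heading=219.2°, groundspeed=236.6 kt
Leg 5: heading=350.2°, groundspeed=209.7 kt
Leg 6: heading=170.6°, groundspeed=219.1 kt

Leg 1: desired track 226.9°; wind correction -3.0° → command heading 223.9°, groundspeed 237.6 kt
Leg 2: desired track 43.1°; wind correction +3.4° → command heading 46.5°, groundspeed 187.7 kt
Leg 3: desired track 263.3°; wind correction +1.6° → command heading 264.9°, groundspeed 239.4 kt
Leg 4: desired track 222.7°; wind correction -3.5° → command heading 219.2°, groundspeed 236.6 kt
Leg 5: desired track 342.7°; wind correction +7.5° → command heading 350.2°, groundspeed 209.7 kt
Leg 6: desired track 177.7°; wind correction -7.1° → command heading 170.6°, groundspeed 219.1 kt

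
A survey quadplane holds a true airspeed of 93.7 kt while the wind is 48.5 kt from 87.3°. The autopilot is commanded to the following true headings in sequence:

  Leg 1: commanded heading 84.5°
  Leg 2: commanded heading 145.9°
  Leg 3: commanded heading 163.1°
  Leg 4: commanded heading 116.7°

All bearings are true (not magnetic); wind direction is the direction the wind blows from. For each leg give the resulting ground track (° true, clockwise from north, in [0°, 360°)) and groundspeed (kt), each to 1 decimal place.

Leg 1: track=81.5°, groundspeed=45.3 kt
Leg 2: track=177.1°, groundspeed=80.0 kt
Leg 3: track=193.0°, groundspeed=94.4 kt
Leg 4: track=141.5°, groundspeed=56.7 kt

Leg 1: heading 84.5°; drift -3.0° → track 81.5°, groundspeed 45.3 kt
Leg 2: heading 145.9°; drift +31.2° → track 177.1°, groundspeed 80.0 kt
Leg 3: heading 163.1°; drift +29.9° → track 193.0°, groundspeed 94.4 kt
Leg 4: heading 116.7°; drift +24.8° → track 141.5°, groundspeed 56.7 kt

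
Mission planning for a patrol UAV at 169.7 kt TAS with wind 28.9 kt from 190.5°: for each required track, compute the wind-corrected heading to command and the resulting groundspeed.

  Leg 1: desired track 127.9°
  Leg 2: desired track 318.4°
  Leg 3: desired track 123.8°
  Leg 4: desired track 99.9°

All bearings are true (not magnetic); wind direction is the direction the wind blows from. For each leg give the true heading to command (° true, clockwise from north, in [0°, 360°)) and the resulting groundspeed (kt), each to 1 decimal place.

Leg 1: desired track 127.9°; wind correction +8.7° → command heading 136.6°, groundspeed 154.4 kt
Leg 2: desired track 318.4°; wind correction -7.7° → command heading 310.7°, groundspeed 185.9 kt
Leg 3: desired track 123.8°; wind correction +9.0° → command heading 132.8°, groundspeed 156.2 kt
Leg 4: desired track 99.9°; wind correction +9.8° → command heading 109.7°, groundspeed 167.5 kt

Leg 1: heading=136.6°, groundspeed=154.4 kt
Leg 2: heading=310.7°, groundspeed=185.9 kt
Leg 3: heading=132.8°, groundspeed=156.2 kt
Leg 4: heading=109.7°, groundspeed=167.5 kt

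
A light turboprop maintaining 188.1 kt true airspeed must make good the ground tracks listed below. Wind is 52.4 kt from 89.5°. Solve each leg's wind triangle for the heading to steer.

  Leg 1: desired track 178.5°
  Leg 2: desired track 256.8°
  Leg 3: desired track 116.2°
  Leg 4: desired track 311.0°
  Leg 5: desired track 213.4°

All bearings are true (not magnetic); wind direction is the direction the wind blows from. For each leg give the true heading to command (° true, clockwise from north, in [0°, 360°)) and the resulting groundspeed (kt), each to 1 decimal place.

Leg 1: heading=162.3°, groundspeed=179.7 kt
Leg 2: heading=253.3°, groundspeed=238.9 kt
Leg 3: heading=109.0°, groundspeed=139.8 kt
Leg 4: heading=321.6°, groundspeed=224.1 kt
Leg 5: heading=200.0°, groundspeed=212.2 kt

Leg 1: desired track 178.5°; wind correction -16.2° → command heading 162.3°, groundspeed 179.7 kt
Leg 2: desired track 256.8°; wind correction -3.5° → command heading 253.3°, groundspeed 238.9 kt
Leg 3: desired track 116.2°; wind correction -7.2° → command heading 109.0°, groundspeed 139.8 kt
Leg 4: desired track 311.0°; wind correction +10.6° → command heading 321.6°, groundspeed 224.1 kt
Leg 5: desired track 213.4°; wind correction -13.4° → command heading 200.0°, groundspeed 212.2 kt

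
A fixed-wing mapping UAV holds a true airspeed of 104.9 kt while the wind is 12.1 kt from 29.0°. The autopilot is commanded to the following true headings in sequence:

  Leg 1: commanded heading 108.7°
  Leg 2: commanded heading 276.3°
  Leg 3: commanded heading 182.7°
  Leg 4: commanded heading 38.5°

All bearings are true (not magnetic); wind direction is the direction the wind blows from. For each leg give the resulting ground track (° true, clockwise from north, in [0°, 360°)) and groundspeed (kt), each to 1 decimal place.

Leg 1: track=115.3°, groundspeed=103.4 kt
Leg 2: track=270.5°, groundspeed=110.1 kt
Leg 3: track=185.4°, groundspeed=115.9 kt
Leg 4: track=39.7°, groundspeed=93.0 kt

Leg 1: heading 108.7°; drift +6.6° → track 115.3°, groundspeed 103.4 kt
Leg 2: heading 276.3°; drift -5.8° → track 270.5°, groundspeed 110.1 kt
Leg 3: heading 182.7°; drift +2.7° → track 185.4°, groundspeed 115.9 kt
Leg 4: heading 38.5°; drift +1.2° → track 39.7°, groundspeed 93.0 kt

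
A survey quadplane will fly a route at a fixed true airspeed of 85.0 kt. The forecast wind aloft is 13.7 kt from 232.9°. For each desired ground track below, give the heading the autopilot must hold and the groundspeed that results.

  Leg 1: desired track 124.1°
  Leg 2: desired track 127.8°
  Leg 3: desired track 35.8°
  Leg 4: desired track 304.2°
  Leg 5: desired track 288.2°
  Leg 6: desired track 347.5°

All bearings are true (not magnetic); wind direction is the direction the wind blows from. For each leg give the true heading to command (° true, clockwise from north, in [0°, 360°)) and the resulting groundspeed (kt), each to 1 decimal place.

Leg 1: desired track 124.1°; wind correction +8.8° → command heading 132.9°, groundspeed 88.4 kt
Leg 2: desired track 127.8°; wind correction +9.0° → command heading 136.8°, groundspeed 87.5 kt
Leg 3: desired track 35.8°; wind correction -2.7° → command heading 33.1°, groundspeed 98.0 kt
Leg 4: desired track 304.2°; wind correction -8.8° → command heading 295.4°, groundspeed 79.6 kt
Leg 5: desired track 288.2°; wind correction -7.6° → command heading 280.6°, groundspeed 76.5 kt
Leg 6: desired track 347.5°; wind correction -8.4° → command heading 339.1°, groundspeed 89.8 kt

Leg 1: heading=132.9°, groundspeed=88.4 kt
Leg 2: heading=136.8°, groundspeed=87.5 kt
Leg 3: heading=33.1°, groundspeed=98.0 kt
Leg 4: heading=295.4°, groundspeed=79.6 kt
Leg 5: heading=280.6°, groundspeed=76.5 kt
Leg 6: heading=339.1°, groundspeed=89.8 kt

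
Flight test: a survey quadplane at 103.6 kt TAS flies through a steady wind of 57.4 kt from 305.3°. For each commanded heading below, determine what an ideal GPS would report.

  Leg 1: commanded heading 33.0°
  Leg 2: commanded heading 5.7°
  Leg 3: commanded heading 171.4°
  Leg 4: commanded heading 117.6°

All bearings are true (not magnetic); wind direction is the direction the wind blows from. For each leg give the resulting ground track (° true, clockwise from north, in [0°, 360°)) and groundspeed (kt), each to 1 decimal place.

Leg 1: track=62.5°, groundspeed=116.4 kt
Leg 2: track=39.3°, groundspeed=90.3 kt
Leg 3: track=155.3°, groundspeed=149.2 kt
Leg 4: track=120.3°, groundspeed=160.7 kt

Leg 1: heading 33.0°; drift +29.5° → track 62.5°, groundspeed 116.4 kt
Leg 2: heading 5.7°; drift +33.6° → track 39.3°, groundspeed 90.3 kt
Leg 3: heading 171.4°; drift -16.1° → track 155.3°, groundspeed 149.2 kt
Leg 4: heading 117.6°; drift +2.7° → track 120.3°, groundspeed 160.7 kt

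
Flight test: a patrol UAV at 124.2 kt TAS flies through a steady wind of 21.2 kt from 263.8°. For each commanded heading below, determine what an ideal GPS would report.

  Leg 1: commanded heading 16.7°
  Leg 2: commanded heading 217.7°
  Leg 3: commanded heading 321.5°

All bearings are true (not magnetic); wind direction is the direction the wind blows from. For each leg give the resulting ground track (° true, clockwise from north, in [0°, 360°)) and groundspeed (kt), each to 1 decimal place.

Leg 1: heading 16.7°; drift +8.4° → track 25.1°, groundspeed 133.9 kt
Leg 2: heading 217.7°; drift -7.9° → track 209.8°, groundspeed 110.6 kt
Leg 3: heading 321.5°; drift +9.0° → track 330.5°, groundspeed 114.3 kt

Leg 1: track=25.1°, groundspeed=133.9 kt
Leg 2: track=209.8°, groundspeed=110.6 kt
Leg 3: track=330.5°, groundspeed=114.3 kt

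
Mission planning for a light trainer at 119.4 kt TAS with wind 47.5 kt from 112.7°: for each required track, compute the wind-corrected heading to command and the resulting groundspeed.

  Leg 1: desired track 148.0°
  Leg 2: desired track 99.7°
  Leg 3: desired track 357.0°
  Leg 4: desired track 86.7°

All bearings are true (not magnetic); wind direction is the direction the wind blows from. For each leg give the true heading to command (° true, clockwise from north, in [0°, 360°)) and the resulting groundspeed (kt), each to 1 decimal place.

Leg 1: desired track 148.0°; wind correction -13.3° → command heading 134.7°, groundspeed 77.4 kt
Leg 2: desired track 99.7°; wind correction +5.1° → command heading 104.8°, groundspeed 72.6 kt
Leg 3: desired track 357.0°; wind correction +21.0° → command heading 18.0°, groundspeed 132.1 kt
Leg 4: desired track 86.7°; wind correction +10.0° → command heading 96.7°, groundspeed 74.9 kt

Leg 1: heading=134.7°, groundspeed=77.4 kt
Leg 2: heading=104.8°, groundspeed=72.6 kt
Leg 3: heading=18.0°, groundspeed=132.1 kt
Leg 4: heading=96.7°, groundspeed=74.9 kt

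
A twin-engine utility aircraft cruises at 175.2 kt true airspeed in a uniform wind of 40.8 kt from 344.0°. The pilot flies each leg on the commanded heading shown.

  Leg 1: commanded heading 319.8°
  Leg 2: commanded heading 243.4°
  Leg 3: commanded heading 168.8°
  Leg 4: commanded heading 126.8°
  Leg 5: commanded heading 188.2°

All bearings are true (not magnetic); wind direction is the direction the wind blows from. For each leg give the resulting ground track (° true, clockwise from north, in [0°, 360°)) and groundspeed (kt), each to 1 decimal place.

Leg 1: track=312.9°, groundspeed=139.0 kt
Leg 2: track=231.0°, groundspeed=187.1 kt
Leg 3: track=167.9°, groundspeed=215.9 kt
Leg 4: track=133.6°, groundspeed=209.2 kt
Leg 5: track=183.7°, groundspeed=213.1 kt

Leg 1: heading 319.8°; drift -6.9° → track 312.9°, groundspeed 139.0 kt
Leg 2: heading 243.4°; drift -12.4° → track 231.0°, groundspeed 187.1 kt
Leg 3: heading 168.8°; drift -0.9° → track 167.9°, groundspeed 215.9 kt
Leg 4: heading 126.8°; drift +6.8° → track 133.6°, groundspeed 209.2 kt
Leg 5: heading 188.2°; drift -4.5° → track 183.7°, groundspeed 213.1 kt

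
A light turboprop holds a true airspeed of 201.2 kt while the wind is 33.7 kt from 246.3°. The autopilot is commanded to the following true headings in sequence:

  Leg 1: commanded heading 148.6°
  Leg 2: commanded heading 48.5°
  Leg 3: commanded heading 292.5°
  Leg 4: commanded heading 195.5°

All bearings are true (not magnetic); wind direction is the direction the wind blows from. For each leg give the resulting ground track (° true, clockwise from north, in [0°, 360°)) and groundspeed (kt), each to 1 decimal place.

Leg 1: track=139.4°, groundspeed=208.4 kt
Leg 2: track=51.0°, groundspeed=233.5 kt
Leg 3: track=300.3°, groundspeed=179.5 kt
Leg 4: track=187.2°, groundspeed=181.8 kt

Leg 1: heading 148.6°; drift -9.2° → track 139.4°, groundspeed 208.4 kt
Leg 2: heading 48.5°; drift +2.5° → track 51.0°, groundspeed 233.5 kt
Leg 3: heading 292.5°; drift +7.8° → track 300.3°, groundspeed 179.5 kt
Leg 4: heading 195.5°; drift -8.3° → track 187.2°, groundspeed 181.8 kt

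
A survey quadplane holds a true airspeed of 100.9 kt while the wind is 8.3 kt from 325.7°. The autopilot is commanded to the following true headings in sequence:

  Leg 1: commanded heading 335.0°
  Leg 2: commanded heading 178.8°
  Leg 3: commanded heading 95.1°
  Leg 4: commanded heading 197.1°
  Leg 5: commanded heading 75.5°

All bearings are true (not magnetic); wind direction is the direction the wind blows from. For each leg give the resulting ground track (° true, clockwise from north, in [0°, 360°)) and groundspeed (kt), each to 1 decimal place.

Leg 1: track=335.8°, groundspeed=92.7 kt
Leg 2: track=176.4°, groundspeed=107.9 kt
Leg 3: track=98.6°, groundspeed=106.4 kt
Leg 4: track=193.6°, groundspeed=106.3 kt
Leg 5: track=79.8°, groundspeed=104.0 kt

Leg 1: heading 335.0°; drift +0.8° → track 335.8°, groundspeed 92.7 kt
Leg 2: heading 178.8°; drift -2.4° → track 176.4°, groundspeed 107.9 kt
Leg 3: heading 95.1°; drift +3.5° → track 98.6°, groundspeed 106.4 kt
Leg 4: heading 197.1°; drift -3.5° → track 193.6°, groundspeed 106.3 kt
Leg 5: heading 75.5°; drift +4.3° → track 79.8°, groundspeed 104.0 kt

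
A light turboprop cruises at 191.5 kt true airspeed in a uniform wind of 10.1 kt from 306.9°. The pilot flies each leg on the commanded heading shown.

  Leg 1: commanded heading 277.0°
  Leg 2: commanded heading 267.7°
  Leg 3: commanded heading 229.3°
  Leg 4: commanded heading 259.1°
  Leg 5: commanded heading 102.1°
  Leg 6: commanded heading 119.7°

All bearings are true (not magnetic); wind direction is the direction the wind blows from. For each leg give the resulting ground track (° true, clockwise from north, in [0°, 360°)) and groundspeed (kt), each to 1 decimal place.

Leg 1: track=275.4°, groundspeed=182.8 kt
Leg 2: track=265.7°, groundspeed=183.8 kt
Leg 3: track=226.3°, groundspeed=189.6 kt
Leg 4: track=256.8°, groundspeed=184.9 kt
Leg 5: track=103.3°, groundspeed=200.7 kt
Leg 6: track=120.1°, groundspeed=201.5 kt

Leg 1: heading 277.0°; drift -1.6° → track 275.4°, groundspeed 182.8 kt
Leg 2: heading 267.7°; drift -2.0° → track 265.7°, groundspeed 183.8 kt
Leg 3: heading 229.3°; drift -3.0° → track 226.3°, groundspeed 189.6 kt
Leg 4: heading 259.1°; drift -2.3° → track 256.8°, groundspeed 184.9 kt
Leg 5: heading 102.1°; drift +1.2° → track 103.3°, groundspeed 200.7 kt
Leg 6: heading 119.7°; drift +0.4° → track 120.1°, groundspeed 201.5 kt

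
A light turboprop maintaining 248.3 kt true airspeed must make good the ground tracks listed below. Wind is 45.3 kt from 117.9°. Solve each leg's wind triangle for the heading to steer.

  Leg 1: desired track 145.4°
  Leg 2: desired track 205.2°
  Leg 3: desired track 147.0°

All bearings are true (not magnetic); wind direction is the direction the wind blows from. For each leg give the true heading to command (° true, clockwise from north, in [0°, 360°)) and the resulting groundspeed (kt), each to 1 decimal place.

Leg 1: desired track 145.4°; wind correction -4.8° → command heading 140.6°, groundspeed 207.2 kt
Leg 2: desired track 205.2°; wind correction -10.5° → command heading 194.7°, groundspeed 242.0 kt
Leg 3: desired track 147.0°; wind correction -5.1° → command heading 141.9°, groundspeed 207.7 kt

Leg 1: heading=140.6°, groundspeed=207.2 kt
Leg 2: heading=194.7°, groundspeed=242.0 kt
Leg 3: heading=141.9°, groundspeed=207.7 kt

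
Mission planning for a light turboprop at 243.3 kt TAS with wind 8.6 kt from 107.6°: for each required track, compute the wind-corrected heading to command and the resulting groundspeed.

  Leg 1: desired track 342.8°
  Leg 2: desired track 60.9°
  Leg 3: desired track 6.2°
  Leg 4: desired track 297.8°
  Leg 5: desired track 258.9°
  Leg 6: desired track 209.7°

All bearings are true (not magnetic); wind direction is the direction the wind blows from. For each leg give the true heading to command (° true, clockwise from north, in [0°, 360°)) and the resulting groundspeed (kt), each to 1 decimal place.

Leg 1: desired track 342.8°; wind correction +1.7° → command heading 344.5°, groundspeed 248.1 kt
Leg 2: desired track 60.9°; wind correction +1.5° → command heading 62.4°, groundspeed 237.3 kt
Leg 3: desired track 6.2°; wind correction +2.0° → command heading 8.2°, groundspeed 244.9 kt
Leg 4: desired track 297.8°; wind correction +0.4° → command heading 298.2°, groundspeed 251.8 kt
Leg 5: desired track 258.9°; wind correction -1.0° → command heading 257.9°, groundspeed 250.8 kt
Leg 6: desired track 209.7°; wind correction -2.0° → command heading 207.7°, groundspeed 245.0 kt

Leg 1: heading=344.5°, groundspeed=248.1 kt
Leg 2: heading=62.4°, groundspeed=237.3 kt
Leg 3: heading=8.2°, groundspeed=244.9 kt
Leg 4: heading=298.2°, groundspeed=251.8 kt
Leg 5: heading=257.9°, groundspeed=250.8 kt
Leg 6: heading=207.7°, groundspeed=245.0 kt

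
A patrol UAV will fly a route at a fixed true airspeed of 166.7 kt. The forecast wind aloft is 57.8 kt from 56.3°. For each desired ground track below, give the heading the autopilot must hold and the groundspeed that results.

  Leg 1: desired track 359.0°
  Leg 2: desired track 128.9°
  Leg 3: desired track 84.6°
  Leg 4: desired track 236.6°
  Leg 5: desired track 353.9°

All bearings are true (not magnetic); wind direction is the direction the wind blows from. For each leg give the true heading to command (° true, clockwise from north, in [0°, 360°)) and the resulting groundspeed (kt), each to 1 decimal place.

Leg 1: desired track 359.0°; wind correction +17.0° → command heading 16.0°, groundspeed 128.2 kt
Leg 2: desired track 128.9°; wind correction -19.3° → command heading 109.6°, groundspeed 140.0 kt
Leg 3: desired track 84.6°; wind correction -9.5° → command heading 75.1°, groundspeed 113.5 kt
Leg 4: desired track 236.6°; wind correction +0.1° → command heading 236.7°, groundspeed 224.5 kt
Leg 5: desired track 353.9°; wind correction +17.9° → command heading 11.8°, groundspeed 131.9 kt

Leg 1: heading=16.0°, groundspeed=128.2 kt
Leg 2: heading=109.6°, groundspeed=140.0 kt
Leg 3: heading=75.1°, groundspeed=113.5 kt
Leg 4: heading=236.7°, groundspeed=224.5 kt
Leg 5: heading=11.8°, groundspeed=131.9 kt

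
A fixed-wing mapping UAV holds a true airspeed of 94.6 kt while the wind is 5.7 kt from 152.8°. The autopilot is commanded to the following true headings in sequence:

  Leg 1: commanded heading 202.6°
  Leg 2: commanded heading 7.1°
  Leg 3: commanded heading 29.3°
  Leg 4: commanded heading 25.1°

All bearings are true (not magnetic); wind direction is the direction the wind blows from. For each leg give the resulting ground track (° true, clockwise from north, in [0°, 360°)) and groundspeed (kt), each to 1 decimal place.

Leg 1: heading 202.6°; drift +2.7° → track 205.3°, groundspeed 91.0 kt
Leg 2: heading 7.1°; drift -1.9° → track 5.2°, groundspeed 99.4 kt
Leg 3: heading 29.3°; drift -2.8° → track 26.5°, groundspeed 97.9 kt
Leg 4: heading 25.1°; drift -2.6° → track 22.5°, groundspeed 98.2 kt

Leg 1: track=205.3°, groundspeed=91.0 kt
Leg 2: track=5.2°, groundspeed=99.4 kt
Leg 3: track=26.5°, groundspeed=97.9 kt
Leg 4: track=22.5°, groundspeed=98.2 kt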